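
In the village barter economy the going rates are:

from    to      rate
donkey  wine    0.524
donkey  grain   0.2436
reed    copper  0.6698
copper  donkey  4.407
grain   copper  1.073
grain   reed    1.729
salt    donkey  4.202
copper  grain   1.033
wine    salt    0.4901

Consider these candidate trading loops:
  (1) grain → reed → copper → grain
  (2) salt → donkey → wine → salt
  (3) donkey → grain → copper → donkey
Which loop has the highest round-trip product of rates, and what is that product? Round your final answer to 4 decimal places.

(1) 1.729 × 0.6698 × 1.033 = 1.19630
(2) 4.202 × 0.524 × 0.4901 = 1.07913
(3) 0.2436 × 1.073 × 4.407 = 1.15191
Highest is cycle (1) at 1.1963 (>1, arbitrage).

1.1963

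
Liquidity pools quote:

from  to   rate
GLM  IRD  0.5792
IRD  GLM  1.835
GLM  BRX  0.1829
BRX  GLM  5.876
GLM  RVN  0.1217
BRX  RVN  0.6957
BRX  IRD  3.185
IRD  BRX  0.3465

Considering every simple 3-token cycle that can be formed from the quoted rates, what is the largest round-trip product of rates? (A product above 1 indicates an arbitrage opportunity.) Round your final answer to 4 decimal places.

1.1793

BRX→GLM→IRD→BRX: 5.876 × 0.5792 × 0.3465 = 1.17927
BRX→IRD→GLM→BRX: 3.185 × 1.835 × 0.1829 = 1.06895
Maximum is BRX→GLM→IRD→BRX at 1.1793; arbitrage exists.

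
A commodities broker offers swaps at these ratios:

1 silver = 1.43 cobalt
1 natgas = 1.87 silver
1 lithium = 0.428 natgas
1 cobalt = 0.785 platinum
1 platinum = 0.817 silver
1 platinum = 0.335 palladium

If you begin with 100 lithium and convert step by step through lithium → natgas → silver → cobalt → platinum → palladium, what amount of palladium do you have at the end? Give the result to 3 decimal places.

30.098

100 lithium × 0.428 = 42.8 natgas
42.8 natgas × 1.87 = 80.036 silver
80.036 silver × 1.43 = 114.45148 cobalt
114.45148 cobalt × 0.785 = 89.8444118 platinum
89.8444118 platinum × 0.335 = 30.097877953 palladium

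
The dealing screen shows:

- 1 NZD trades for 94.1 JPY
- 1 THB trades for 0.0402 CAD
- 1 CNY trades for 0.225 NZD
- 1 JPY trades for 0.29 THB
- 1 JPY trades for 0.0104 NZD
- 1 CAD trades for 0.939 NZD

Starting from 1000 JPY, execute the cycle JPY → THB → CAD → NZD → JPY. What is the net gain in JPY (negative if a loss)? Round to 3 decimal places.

1000 JPY × 0.29 = 290 THB
290 THB × 0.0402 = 11.658 CAD
11.658 CAD × 0.939 = 10.946862 NZD
10.946862 NZD × 94.1 = 1030.0997142 JPY
Net change: 1030.0997142 − 1000 = 30.0997142 JPY

30.100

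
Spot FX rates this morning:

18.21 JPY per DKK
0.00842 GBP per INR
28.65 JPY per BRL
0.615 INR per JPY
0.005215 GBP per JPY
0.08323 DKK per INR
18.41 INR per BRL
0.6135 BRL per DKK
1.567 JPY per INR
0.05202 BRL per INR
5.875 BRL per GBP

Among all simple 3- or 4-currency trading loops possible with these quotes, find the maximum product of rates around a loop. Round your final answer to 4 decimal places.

BRL→INR→DKK→BRL: 18.41 × 0.08323 × 0.6135 = 0.94004
JPY→INR→DKK→JPY: 0.615 × 0.08323 × 18.21 = 0.93211
BRL→JPY→INR→BRL: 28.65 × 0.615 × 0.05202 = 0.91658
BRL→INR→GBP→BRL: 18.41 × 0.00842 × 5.875 = 0.91070
BRL→JPY→INR→DKK→BRL: 28.65 × 0.615 × 0.08323 × 0.6135 = 0.89969
BRL→INR→JPY→GBP→BRL: 18.41 × 1.567 × 0.005215 × 5.875 = 0.88386
BRL→JPY→GBP→BRL: 28.65 × 0.005215 × 5.875 = 0.87778
BRL→JPY→INR→GBP→BRL: 28.65 × 0.615 × 0.00842 × 5.875 = 0.87160
Maximum is BRL→INR→DKK→BRL at 0.9400; no arbitrage — every cycle loses value.

0.9400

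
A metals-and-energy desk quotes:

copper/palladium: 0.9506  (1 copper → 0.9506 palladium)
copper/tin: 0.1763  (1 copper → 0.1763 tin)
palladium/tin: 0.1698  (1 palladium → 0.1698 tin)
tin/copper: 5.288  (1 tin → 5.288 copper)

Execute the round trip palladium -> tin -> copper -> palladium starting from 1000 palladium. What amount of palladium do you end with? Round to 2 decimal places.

1000 palladium × 0.1698 = 169.8 tin
169.8 tin × 5.288 = 897.9024 copper
897.9024 copper × 0.9506 = 853.54602144 palladium

853.55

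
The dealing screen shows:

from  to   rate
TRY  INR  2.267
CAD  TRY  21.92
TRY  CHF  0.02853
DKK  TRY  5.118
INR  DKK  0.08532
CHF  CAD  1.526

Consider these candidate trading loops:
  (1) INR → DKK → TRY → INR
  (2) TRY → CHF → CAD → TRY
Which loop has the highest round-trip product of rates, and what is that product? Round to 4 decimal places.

0.9899

(1) 0.08532 × 5.118 × 2.267 = 0.98993
(2) 0.02853 × 1.526 × 21.92 = 0.95433
Highest is cycle (1) at 0.9899 (≤1, no arbitrage).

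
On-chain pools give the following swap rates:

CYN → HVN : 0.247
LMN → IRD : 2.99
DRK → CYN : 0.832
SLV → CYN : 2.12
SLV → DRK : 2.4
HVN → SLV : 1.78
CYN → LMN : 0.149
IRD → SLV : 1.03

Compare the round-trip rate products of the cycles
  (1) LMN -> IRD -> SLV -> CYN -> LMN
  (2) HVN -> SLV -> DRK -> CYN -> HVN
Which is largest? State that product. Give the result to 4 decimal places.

0.9728

(1) 2.99 × 1.03 × 2.12 × 0.149 = 0.97282
(2) 1.78 × 2.4 × 0.832 × 0.247 = 0.87791
Highest is cycle (1) at 0.9728 (≤1, no arbitrage).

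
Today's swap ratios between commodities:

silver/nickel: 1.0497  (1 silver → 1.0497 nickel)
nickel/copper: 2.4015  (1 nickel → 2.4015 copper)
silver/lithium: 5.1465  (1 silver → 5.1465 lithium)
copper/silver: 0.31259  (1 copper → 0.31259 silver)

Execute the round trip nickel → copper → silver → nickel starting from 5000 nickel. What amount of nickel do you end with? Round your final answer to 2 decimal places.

5000 nickel × 2.4015 = 12007.5 copper
12007.5 copper × 0.31259 = 3753.424425 silver
3753.424425 silver × 1.0497 = 3939.9696189225 nickel

3939.97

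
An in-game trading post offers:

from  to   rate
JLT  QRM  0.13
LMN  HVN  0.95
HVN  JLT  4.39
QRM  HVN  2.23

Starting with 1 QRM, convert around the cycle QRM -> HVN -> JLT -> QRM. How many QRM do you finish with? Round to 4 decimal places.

1.2727

1 QRM × 2.23 = 2.23 HVN
2.23 HVN × 4.39 = 9.7897 JLT
9.7897 JLT × 0.13 = 1.272661 QRM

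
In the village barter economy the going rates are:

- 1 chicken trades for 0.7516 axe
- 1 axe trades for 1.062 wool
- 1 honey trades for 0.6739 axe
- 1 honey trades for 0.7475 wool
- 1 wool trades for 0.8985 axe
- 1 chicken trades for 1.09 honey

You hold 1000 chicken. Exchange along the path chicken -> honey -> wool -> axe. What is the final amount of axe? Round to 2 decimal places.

1000 chicken × 1.09 = 1090 honey
1090 honey × 0.7475 = 814.775 wool
814.775 wool × 0.8985 = 732.0753375 axe

732.08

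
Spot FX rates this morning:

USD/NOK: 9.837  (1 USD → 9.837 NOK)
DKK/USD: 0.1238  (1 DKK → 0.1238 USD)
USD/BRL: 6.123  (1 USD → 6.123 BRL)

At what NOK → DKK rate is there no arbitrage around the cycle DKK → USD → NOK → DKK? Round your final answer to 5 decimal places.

Known legs of the cycle: 0.1238 × 9.837 = 1.2178206
For no arbitrage the full-cycle product must be 1, so the missing rate is 1 / 1.2178206 ≈ 0.8211390.

0.82114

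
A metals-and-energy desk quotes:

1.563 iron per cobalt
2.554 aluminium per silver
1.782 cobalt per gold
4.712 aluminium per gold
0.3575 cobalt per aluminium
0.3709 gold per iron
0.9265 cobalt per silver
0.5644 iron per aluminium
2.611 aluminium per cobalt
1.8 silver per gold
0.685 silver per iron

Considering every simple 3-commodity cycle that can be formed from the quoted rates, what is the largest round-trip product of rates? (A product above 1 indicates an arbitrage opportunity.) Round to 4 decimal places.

1.0331

gold→cobalt→iron→gold: 1.782 × 1.563 × 0.3709 = 1.03306
cobalt→iron→silver→cobalt: 1.563 × 0.685 × 0.9265 = 0.99196
aluminium→iron→silver→aluminium: 0.5644 × 0.685 × 2.554 = 0.98741
gold→aluminium→iron→gold: 4.712 × 0.5644 × 0.3709 = 0.98639
Maximum is gold→cobalt→iron→gold at 1.0331; arbitrage exists.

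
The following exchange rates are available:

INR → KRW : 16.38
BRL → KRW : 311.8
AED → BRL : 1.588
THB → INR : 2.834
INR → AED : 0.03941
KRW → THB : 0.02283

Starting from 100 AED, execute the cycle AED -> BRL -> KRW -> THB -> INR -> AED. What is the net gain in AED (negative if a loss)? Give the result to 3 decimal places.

100 AED × 1.588 = 158.8 BRL
158.8 BRL × 311.8 = 49513.84 KRW
49513.84 KRW × 0.02283 = 1130.4009672 THB
1130.4009672 THB × 2.834 = 3203.5563410448 INR
3203.5563410448 INR × 0.03941 = 126.252155400575568 AED
Net change: 126.252155400575568 − 100 = 26.252155400575568 AED

26.252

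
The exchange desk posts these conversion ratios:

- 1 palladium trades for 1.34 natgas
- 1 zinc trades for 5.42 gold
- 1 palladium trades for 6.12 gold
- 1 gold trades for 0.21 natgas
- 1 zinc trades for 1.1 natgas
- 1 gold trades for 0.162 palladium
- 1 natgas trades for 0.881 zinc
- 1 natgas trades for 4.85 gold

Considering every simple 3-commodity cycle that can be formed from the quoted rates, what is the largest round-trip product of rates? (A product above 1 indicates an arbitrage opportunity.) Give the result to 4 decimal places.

1.0528

palladium→natgas→gold→palladium: 1.34 × 4.85 × 0.162 = 1.05284
zinc→gold→natgas→zinc: 5.42 × 0.21 × 0.881 = 1.00275
Maximum is palladium→natgas→gold→palladium at 1.0528; arbitrage exists.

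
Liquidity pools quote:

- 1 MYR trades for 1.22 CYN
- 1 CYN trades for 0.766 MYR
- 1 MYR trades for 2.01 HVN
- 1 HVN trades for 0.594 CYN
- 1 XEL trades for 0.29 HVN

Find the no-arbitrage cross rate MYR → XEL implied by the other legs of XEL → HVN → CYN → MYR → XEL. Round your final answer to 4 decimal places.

7.5786

Known legs of the cycle: 0.29 × 0.594 × 0.766 = 0.13195116
For no arbitrage the full-cycle product must be 1, so the missing rate is 1 / 0.13195116 ≈ 7.578562.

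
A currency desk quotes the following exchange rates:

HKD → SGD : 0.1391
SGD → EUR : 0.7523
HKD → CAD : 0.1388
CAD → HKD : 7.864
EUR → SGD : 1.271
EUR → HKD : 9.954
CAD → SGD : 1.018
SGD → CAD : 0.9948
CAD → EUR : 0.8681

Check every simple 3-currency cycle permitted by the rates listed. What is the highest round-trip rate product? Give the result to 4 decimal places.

1.1994

HKD→CAD→EUR→HKD: 0.1388 × 0.8681 × 9.954 = 1.19938
SGD→CAD→EUR→SGD: 0.9948 × 0.8681 × 1.271 = 1.09762
SGD→CAD→HKD→SGD: 0.9948 × 7.864 × 0.1391 = 1.08819
SGD→EUR→HKD→SGD: 0.7523 × 9.954 × 0.1391 = 1.04164
Maximum is HKD→CAD→EUR→HKD at 1.1994; arbitrage exists.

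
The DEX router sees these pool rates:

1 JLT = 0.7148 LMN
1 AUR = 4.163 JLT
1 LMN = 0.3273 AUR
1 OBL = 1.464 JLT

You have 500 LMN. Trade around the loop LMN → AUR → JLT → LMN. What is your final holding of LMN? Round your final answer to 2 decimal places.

500 LMN × 0.3273 = 163.65 AUR
163.65 AUR × 4.163 = 681.27495 JLT
681.27495 JLT × 0.7148 = 486.97533426 LMN

486.98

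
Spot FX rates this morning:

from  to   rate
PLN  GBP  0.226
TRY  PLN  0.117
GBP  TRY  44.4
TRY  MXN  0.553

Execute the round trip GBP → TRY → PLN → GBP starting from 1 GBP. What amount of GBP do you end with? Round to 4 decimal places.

1.1740

1 GBP × 44.4 = 44.4 TRY
44.4 TRY × 0.117 = 5.1948 PLN
5.1948 PLN × 0.226 = 1.1740248 GBP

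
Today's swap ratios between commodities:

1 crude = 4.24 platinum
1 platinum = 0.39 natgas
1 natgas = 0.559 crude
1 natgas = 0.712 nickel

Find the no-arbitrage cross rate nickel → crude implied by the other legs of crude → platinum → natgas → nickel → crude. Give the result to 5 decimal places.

0.84936

Known legs of the cycle: 4.24 × 0.39 × 0.712 = 1.1773632
For no arbitrage the full-cycle product must be 1, so the missing rate is 1 / 1.1773632 ≈ 0.8493556.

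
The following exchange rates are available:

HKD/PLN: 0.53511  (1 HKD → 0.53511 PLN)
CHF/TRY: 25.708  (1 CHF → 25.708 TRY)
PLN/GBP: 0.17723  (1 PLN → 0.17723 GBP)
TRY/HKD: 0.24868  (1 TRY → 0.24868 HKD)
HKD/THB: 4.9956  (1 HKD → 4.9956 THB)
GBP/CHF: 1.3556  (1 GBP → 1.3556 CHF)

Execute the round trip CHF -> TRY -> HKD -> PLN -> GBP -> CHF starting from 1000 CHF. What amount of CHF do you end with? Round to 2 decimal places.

821.90

1000 CHF × 25.708 = 25708 TRY
25708 TRY × 0.24868 = 6393.06544 HKD
6393.06544 HKD × 0.53511 = 3420.9932475984 PLN
3420.9932475984 PLN × 0.17723 = 606.302633271864432 GBP
606.302633271864432 GBP × 1.3556 = 821.9038496633394240192 CHF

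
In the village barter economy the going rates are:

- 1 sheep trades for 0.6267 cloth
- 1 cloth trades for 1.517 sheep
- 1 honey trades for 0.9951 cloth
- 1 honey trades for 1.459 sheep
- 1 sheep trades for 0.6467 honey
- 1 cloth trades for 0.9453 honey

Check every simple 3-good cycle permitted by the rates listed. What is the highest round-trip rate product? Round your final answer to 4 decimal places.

0.9762

cloth→sheep→honey→cloth: 1.517 × 0.6467 × 0.9951 = 0.97624
cloth→honey→sheep→cloth: 0.9453 × 1.459 × 0.6267 = 0.86434
Maximum is cloth→sheep→honey→cloth at 0.9762; no arbitrage — every cycle loses value.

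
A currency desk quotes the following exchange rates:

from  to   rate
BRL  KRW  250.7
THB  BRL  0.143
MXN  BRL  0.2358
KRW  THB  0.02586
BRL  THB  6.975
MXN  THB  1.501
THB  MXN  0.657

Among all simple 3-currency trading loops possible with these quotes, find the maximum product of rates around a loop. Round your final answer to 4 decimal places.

THB→MXN→BRL→THB: 0.657 × 0.2358 × 6.975 = 1.08057
THB→BRL→KRW→THB: 0.143 × 250.7 × 0.02586 = 0.92708
Maximum is THB→MXN→BRL→THB at 1.0806; arbitrage exists.

1.0806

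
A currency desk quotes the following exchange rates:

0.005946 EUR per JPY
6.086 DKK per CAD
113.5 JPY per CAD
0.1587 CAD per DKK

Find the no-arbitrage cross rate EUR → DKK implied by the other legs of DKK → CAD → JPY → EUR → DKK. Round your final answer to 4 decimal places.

Known legs of the cycle: 0.1587 × 113.5 × 0.005946 = 0.1071020277
For no arbitrage the full-cycle product must be 1, so the missing rate is 1 / 0.1071020277 ≈ 9.336891.

9.3369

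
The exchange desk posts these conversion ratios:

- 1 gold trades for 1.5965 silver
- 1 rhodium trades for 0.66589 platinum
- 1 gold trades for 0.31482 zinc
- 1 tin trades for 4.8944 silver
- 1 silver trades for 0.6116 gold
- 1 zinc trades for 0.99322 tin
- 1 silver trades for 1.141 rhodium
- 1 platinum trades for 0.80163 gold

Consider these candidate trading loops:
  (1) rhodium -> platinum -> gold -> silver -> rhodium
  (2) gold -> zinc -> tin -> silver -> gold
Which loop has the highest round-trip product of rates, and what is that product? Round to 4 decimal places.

0.9724

(1) 0.66589 × 0.80163 × 1.5965 × 1.141 = 0.97237
(2) 0.31482 × 0.99322 × 4.8944 × 0.6116 = 0.93600
Highest is cycle (1) at 0.9724 (≤1, no arbitrage).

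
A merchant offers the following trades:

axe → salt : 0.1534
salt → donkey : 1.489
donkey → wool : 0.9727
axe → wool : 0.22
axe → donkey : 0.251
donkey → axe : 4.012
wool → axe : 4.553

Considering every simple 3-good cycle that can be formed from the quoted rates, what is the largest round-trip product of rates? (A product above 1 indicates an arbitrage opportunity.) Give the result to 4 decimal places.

1.1116

axe→donkey→wool→axe: 0.251 × 0.9727 × 4.553 = 1.11160
axe→salt→donkey→axe: 0.1534 × 1.489 × 4.012 = 0.91639
Maximum is axe→donkey→wool→axe at 1.1116; arbitrage exists.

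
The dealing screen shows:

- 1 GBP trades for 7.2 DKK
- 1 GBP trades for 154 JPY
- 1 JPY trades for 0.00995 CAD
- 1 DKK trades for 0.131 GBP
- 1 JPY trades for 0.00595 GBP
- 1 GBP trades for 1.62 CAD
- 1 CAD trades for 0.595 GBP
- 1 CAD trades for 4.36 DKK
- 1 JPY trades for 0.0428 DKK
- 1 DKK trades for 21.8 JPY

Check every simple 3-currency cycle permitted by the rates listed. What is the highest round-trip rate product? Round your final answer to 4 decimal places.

JPY→CAD→DKK→JPY: 0.00995 × 4.36 × 21.8 = 0.94573
JPY→GBP→DKK→JPY: 0.00595 × 7.2 × 21.8 = 0.93391
CAD→DKK→GBP→CAD: 4.36 × 0.131 × 1.62 = 0.92528
JPY→CAD→GBP→JPY: 0.00995 × 0.595 × 154 = 0.91172
JPY→DKK→GBP→JPY: 0.0428 × 0.131 × 154 = 0.86345
Maximum is JPY→CAD→DKK→JPY at 0.9457; no arbitrage — every cycle loses value.

0.9457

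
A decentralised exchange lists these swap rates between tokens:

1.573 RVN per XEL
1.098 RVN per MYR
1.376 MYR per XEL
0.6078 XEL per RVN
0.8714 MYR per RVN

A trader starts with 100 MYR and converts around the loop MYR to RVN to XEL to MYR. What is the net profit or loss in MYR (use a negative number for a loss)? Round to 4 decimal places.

-8.1707

100 MYR × 1.098 = 109.8 RVN
109.8 RVN × 0.6078 = 66.73644 XEL
66.73644 XEL × 1.376 = 91.82934144 MYR
Net change: 91.82934144 − 100 = -8.17065856 MYR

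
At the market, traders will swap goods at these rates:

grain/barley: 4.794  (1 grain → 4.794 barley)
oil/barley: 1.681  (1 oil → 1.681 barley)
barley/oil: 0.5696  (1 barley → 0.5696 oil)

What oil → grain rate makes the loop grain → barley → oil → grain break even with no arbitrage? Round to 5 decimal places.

0.36621

Known legs of the cycle: 4.794 × 0.5696 = 2.7306624
For no arbitrage the full-cycle product must be 1, so the missing rate is 1 / 2.7306624 ≈ 0.3662115.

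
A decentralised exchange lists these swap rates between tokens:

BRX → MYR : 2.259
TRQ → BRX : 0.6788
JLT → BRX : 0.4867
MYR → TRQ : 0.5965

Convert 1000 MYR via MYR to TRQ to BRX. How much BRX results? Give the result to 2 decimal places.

1000 MYR × 0.5965 = 596.5 TRQ
596.5 TRQ × 0.6788 = 404.9042 BRX

404.90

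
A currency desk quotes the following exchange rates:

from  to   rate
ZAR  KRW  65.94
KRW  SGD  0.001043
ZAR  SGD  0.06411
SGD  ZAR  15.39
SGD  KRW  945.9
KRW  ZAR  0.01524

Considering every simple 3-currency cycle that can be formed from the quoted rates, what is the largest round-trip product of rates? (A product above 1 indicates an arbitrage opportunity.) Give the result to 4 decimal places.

KRW→SGD→ZAR→KRW: 0.001043 × 15.39 × 65.94 = 1.05845
KRW→ZAR→SGD→KRW: 0.01524 × 0.06411 × 945.9 = 0.92418
Maximum is KRW→SGD→ZAR→KRW at 1.0585; arbitrage exists.

1.0585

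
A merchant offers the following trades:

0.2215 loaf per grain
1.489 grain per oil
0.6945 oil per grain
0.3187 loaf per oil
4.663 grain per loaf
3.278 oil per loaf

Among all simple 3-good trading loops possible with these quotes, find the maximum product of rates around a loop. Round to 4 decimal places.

1.0811

oil→grain→loaf→oil: 1.489 × 0.2215 × 3.278 = 1.08113
oil→loaf→grain→oil: 0.3187 × 4.663 × 0.6945 = 1.03210
Maximum is oil→grain→loaf→oil at 1.0811; arbitrage exists.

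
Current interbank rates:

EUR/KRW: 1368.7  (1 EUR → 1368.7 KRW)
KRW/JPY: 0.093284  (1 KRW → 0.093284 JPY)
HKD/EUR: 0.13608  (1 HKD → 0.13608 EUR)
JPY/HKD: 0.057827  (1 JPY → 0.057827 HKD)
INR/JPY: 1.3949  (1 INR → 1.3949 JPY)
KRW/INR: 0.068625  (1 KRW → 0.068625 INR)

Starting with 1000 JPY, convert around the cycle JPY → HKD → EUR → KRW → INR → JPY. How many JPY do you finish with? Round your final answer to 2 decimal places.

1031.00

1000 JPY × 0.057827 = 57.827 HKD
57.827 HKD × 0.13608 = 7.86909816 EUR
7.86909816 EUR × 1368.7 = 10770.434651592 KRW
10770.434651592 KRW × 0.068625 = 739.121077965501 INR
739.121077965501 INR × 1.3949 = 1030.9999916540773449 JPY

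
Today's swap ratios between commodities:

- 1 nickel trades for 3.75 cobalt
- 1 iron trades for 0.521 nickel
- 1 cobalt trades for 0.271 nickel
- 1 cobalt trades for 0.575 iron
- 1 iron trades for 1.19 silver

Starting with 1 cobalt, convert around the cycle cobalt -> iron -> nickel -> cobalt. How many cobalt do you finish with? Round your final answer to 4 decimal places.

1.1234

1 cobalt × 0.575 = 0.575 iron
0.575 iron × 0.521 = 0.299575 nickel
0.299575 nickel × 3.75 = 1.12340625 cobalt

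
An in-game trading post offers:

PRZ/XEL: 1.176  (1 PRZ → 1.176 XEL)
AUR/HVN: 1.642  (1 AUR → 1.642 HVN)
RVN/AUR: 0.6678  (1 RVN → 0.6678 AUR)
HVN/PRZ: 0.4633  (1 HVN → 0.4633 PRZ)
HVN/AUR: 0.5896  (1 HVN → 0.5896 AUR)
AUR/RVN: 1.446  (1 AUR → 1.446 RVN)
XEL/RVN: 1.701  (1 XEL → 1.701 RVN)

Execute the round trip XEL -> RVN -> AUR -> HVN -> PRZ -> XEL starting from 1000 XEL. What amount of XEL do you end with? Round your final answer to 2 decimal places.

1016.23

1000 XEL × 1.701 = 1701 RVN
1701 RVN × 0.6678 = 1135.9278 AUR
1135.9278 AUR × 1.642 = 1865.1934476 HVN
1865.1934476 HVN × 0.4633 = 864.14412427308 PRZ
864.14412427308 PRZ × 1.176 = 1016.23349014514208 XEL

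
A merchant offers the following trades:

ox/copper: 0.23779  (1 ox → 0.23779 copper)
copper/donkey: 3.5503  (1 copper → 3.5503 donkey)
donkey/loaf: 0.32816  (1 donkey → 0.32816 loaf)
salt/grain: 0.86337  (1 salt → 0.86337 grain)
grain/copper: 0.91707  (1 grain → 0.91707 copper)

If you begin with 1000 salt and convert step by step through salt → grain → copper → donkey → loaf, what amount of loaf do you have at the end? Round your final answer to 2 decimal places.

1000 salt × 0.86337 = 863.37 grain
863.37 grain × 0.91707 = 791.7707259 copper
791.7707259 copper × 3.5503 = 2811.02360816277 donkey
2811.02360816277 donkey × 0.32816 = 922.4655072546946032 loaf

922.47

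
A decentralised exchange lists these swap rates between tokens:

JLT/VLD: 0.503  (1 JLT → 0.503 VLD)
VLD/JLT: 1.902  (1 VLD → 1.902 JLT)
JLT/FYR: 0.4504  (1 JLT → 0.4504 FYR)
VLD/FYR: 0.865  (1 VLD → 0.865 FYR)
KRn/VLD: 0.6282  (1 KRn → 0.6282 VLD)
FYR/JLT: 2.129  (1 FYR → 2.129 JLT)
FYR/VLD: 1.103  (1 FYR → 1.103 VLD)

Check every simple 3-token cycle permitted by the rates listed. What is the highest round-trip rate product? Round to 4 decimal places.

0.9449

JLT→FYR→VLD→JLT: 0.4504 × 1.103 × 1.902 = 0.94490
JLT→VLD→FYR→JLT: 0.503 × 0.865 × 2.129 = 0.92632
Maximum is JLT→FYR→VLD→JLT at 0.9449; no arbitrage — every cycle loses value.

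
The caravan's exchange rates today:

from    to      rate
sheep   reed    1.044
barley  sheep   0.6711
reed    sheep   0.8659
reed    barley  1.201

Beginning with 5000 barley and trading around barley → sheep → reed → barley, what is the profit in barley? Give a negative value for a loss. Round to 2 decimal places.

5000 barley × 0.6711 = 3355.5 sheep
3355.5 sheep × 1.044 = 3503.142 reed
3503.142 reed × 1.201 = 4207.273542 barley
Net change: 4207.273542 − 5000 = -792.726458 barley

-792.73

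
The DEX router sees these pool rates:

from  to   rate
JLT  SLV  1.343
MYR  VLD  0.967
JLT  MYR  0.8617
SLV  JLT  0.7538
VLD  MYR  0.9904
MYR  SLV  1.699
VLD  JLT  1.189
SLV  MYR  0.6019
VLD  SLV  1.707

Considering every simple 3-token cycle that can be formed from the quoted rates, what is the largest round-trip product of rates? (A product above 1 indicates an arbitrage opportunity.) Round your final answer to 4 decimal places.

JLT→MYR→SLV→JLT: 0.8617 × 1.699 × 0.7538 = 1.10358
SLV→MYR→VLD→SLV: 0.6019 × 0.967 × 1.707 = 0.99354
JLT→MYR→VLD→JLT: 0.8617 × 0.967 × 1.189 = 0.99075
Maximum is JLT→MYR→SLV→JLT at 1.1036; arbitrage exists.

1.1036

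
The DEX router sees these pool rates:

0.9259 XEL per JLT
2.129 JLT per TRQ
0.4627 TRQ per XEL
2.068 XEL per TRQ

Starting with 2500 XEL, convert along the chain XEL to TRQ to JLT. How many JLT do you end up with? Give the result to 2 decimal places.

2462.72

2500 XEL × 0.4627 = 1156.75 TRQ
1156.75 TRQ × 2.129 = 2462.72075 JLT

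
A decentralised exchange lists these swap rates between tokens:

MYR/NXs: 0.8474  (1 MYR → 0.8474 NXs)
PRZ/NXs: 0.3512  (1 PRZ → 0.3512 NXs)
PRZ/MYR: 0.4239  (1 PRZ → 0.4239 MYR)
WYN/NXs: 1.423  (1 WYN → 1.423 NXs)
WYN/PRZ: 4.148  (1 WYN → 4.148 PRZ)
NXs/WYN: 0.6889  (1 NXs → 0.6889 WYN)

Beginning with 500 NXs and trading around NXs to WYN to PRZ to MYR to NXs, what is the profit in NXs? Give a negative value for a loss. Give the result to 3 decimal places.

13.236

500 NXs × 0.6889 = 344.45 WYN
344.45 WYN × 4.148 = 1428.7786 PRZ
1428.7786 PRZ × 0.4239 = 605.65924854 MYR
605.65924854 MYR × 0.8474 = 513.235647212796 NXs
Net change: 513.235647212796 − 500 = 13.235647212796 NXs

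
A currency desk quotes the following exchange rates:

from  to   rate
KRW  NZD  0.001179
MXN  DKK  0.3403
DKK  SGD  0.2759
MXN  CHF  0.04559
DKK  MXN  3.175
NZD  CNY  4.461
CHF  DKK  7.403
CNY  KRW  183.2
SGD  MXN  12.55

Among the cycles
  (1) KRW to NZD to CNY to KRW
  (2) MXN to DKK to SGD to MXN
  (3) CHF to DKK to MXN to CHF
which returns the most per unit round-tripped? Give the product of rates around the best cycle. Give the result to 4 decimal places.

1.1783

(1) 0.001179 × 4.461 × 183.2 = 0.96354
(2) 0.3403 × 0.2759 × 12.55 = 1.17830
(3) 7.403 × 3.175 × 0.04559 = 1.07157
Highest is cycle (2) at 1.1783 (>1, arbitrage).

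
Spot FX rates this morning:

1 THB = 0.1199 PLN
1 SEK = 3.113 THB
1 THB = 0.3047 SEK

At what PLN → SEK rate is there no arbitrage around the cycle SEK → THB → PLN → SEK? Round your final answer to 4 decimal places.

2.6792

Known legs of the cycle: 3.113 × 0.1199 = 0.3732487
For no arbitrage the full-cycle product must be 1, so the missing rate is 1 / 0.3732487 ≈ 2.679179.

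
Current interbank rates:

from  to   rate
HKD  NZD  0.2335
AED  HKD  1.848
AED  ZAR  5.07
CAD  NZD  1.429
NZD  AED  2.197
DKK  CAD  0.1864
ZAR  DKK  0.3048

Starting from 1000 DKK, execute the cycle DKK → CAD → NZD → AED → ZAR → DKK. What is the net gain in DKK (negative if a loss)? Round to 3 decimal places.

1000 DKK × 0.1864 = 186.4 CAD
186.4 CAD × 1.429 = 266.3656 NZD
266.3656 NZD × 2.197 = 585.2052232 AED
585.2052232 AED × 5.07 = 2966.990481624 ZAR
2966.990481624 ZAR × 0.3048 = 904.3386987989952 DKK
Net change: 904.3386987989952 − 1000 = -95.6613012010048 DKK

-95.661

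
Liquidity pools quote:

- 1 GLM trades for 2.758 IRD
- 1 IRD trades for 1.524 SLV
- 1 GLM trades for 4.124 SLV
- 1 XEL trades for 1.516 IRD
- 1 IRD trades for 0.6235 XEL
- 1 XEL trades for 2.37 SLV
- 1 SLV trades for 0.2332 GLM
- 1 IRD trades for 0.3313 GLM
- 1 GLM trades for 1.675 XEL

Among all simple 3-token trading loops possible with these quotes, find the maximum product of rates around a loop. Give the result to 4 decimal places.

0.9802

SLV→GLM→IRD→SLV: 0.2332 × 2.758 × 1.524 = 0.98018
SLV→GLM→XEL→SLV: 0.2332 × 1.675 × 2.37 = 0.92575
GLM→XEL→IRD→GLM: 1.675 × 1.516 × 0.3313 = 0.84127
Maximum is SLV→GLM→IRD→SLV at 0.9802; no arbitrage — every cycle loses value.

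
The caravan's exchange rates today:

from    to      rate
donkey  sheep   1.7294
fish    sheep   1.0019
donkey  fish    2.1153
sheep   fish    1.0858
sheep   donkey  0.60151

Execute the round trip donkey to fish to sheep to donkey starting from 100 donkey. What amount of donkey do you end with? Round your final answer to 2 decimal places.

127.48

100 donkey × 2.1153 = 211.53 fish
211.53 fish × 1.0019 = 211.931907 sheep
211.931907 sheep × 0.60151 = 127.47916137957 donkey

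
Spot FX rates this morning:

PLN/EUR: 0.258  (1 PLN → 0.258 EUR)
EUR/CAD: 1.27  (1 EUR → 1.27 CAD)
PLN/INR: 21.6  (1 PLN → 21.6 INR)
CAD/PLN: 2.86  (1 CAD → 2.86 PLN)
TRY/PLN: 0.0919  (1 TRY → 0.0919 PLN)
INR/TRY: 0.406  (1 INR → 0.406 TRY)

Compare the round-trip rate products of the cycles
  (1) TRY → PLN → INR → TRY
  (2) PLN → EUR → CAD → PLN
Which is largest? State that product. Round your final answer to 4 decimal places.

0.9371

(1) 0.0919 × 21.6 × 0.406 = 0.80593
(2) 0.258 × 1.27 × 2.86 = 0.93711
Highest is cycle (2) at 0.9371 (≤1, no arbitrage).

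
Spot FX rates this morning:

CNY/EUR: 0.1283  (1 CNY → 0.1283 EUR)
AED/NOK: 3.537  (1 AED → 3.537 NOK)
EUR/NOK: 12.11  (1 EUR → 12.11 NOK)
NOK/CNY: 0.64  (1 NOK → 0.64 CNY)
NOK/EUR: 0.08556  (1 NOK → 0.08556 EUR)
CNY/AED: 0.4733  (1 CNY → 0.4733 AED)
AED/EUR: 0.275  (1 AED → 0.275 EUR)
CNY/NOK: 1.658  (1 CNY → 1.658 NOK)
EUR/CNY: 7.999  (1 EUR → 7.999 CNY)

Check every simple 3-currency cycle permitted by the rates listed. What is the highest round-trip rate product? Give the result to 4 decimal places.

1.1347

EUR→CNY→NOK→EUR: 7.999 × 1.658 × 0.08556 = 1.13473
AED→NOK→CNY→AED: 3.537 × 0.64 × 0.4733 = 1.07140
EUR→CNY→AED→EUR: 7.999 × 0.4733 × 0.275 = 1.04113
EUR→NOK→CNY→EUR: 12.11 × 0.64 × 0.1283 = 0.99438
Maximum is EUR→CNY→NOK→EUR at 1.1347; arbitrage exists.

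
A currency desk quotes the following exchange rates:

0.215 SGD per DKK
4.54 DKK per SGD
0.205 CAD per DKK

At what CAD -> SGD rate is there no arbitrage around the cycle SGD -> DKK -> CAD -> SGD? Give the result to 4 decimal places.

Known legs of the cycle: 4.54 × 0.205 = 0.9307
For no arbitrage the full-cycle product must be 1, so the missing rate is 1 / 0.9307 ≈ 1.074460.

1.0745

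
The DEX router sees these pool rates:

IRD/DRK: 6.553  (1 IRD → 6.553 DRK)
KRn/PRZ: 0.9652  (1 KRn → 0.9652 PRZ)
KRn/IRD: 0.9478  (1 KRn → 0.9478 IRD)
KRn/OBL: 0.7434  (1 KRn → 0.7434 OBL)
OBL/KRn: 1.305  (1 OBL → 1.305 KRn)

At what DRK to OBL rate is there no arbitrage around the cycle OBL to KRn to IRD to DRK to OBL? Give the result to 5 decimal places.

0.12338

Known legs of the cycle: 1.305 × 0.9478 × 6.553 = 8.105268087
For no arbitrage the full-cycle product must be 1, so the missing rate is 1 / 8.105268087 ≈ 0.1233765.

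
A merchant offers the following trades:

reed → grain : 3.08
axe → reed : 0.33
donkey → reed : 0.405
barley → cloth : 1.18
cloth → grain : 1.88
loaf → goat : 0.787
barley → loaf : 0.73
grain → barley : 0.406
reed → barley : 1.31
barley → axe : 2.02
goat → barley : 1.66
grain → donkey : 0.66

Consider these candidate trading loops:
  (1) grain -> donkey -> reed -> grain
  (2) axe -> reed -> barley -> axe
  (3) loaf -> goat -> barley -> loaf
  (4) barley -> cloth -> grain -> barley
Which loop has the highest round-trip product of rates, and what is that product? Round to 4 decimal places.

0.9537

(1) 0.66 × 0.405 × 3.08 = 0.82328
(2) 0.33 × 1.31 × 2.02 = 0.87325
(3) 0.787 × 1.66 × 0.73 = 0.95369
(4) 1.18 × 1.88 × 0.406 = 0.90067
Highest is cycle (3) at 0.9537 (≤1, no arbitrage).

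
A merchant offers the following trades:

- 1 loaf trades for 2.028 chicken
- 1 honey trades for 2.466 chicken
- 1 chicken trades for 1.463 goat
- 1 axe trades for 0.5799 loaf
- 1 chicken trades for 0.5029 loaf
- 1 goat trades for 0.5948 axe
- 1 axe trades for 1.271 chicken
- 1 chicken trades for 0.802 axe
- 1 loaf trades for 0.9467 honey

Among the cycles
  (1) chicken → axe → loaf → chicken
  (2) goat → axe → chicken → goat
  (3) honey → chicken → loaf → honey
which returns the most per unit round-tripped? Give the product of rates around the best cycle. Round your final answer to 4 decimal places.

(1) 0.802 × 0.5799 × 2.028 = 0.94318
(2) 0.5948 × 1.271 × 1.463 = 1.10601
(3) 2.466 × 0.5029 × 0.9467 = 1.17405
Highest is cycle (3) at 1.1741 (>1, arbitrage).

1.1741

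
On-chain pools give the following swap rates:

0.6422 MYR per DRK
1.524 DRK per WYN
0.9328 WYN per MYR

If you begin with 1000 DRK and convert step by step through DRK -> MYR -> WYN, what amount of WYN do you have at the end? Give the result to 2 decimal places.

1000 DRK × 0.6422 = 642.2 MYR
642.2 MYR × 0.9328 = 599.04416 WYN

599.04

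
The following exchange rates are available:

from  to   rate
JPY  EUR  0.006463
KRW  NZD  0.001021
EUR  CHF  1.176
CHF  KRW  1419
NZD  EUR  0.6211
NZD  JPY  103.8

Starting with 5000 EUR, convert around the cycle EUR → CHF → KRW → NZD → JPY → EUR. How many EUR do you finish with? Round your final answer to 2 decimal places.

5000 EUR × 1.176 = 5880 CHF
5880 CHF × 1419 = 8343720 KRW
8343720 KRW × 0.001021 = 8518.93812 NZD
8518.93812 NZD × 103.8 = 884265.776856 JPY
884265.776856 JPY × 0.006463 = 5715.009715820328 EUR

5715.01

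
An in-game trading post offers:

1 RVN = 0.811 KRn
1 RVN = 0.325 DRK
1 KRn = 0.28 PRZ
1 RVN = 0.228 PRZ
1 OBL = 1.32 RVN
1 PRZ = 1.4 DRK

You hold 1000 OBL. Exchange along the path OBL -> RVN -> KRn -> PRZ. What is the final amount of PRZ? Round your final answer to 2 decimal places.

299.75

1000 OBL × 1.32 = 1320 RVN
1320 RVN × 0.811 = 1070.52 KRn
1070.52 KRn × 0.28 = 299.7456 PRZ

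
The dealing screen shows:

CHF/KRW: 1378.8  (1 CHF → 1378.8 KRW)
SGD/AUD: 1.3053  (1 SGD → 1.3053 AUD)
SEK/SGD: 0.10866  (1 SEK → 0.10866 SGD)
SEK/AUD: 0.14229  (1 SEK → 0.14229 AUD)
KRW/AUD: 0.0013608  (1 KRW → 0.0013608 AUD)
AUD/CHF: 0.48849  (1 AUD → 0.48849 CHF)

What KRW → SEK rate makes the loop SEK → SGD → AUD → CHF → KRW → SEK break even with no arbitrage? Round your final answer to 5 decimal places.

0.01047

Known legs of the cycle: 0.10866 × 1.3053 × 0.48849 × 1378.8 = 95.529387021946776
For no arbitrage the full-cycle product must be 1, so the missing rate is 1 / 95.529387021946776 ≈ 0.0104680.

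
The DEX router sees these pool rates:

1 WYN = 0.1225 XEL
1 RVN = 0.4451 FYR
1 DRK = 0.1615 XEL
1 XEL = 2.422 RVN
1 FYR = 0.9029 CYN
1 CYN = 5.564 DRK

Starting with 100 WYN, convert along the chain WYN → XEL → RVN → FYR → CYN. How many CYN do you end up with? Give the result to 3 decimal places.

11.924

100 WYN × 0.1225 = 12.25 XEL
12.25 XEL × 2.422 = 29.6695 RVN
29.6695 RVN × 0.4451 = 13.20589445 FYR
13.20589445 FYR × 0.9029 = 11.923602098905 CYN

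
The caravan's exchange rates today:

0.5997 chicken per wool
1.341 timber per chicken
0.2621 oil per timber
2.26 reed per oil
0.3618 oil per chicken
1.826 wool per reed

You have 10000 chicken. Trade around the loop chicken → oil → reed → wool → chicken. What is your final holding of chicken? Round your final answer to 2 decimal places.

8953.89

10000 chicken × 0.3618 = 3618 oil
3618 oil × 2.26 = 8176.68 reed
8176.68 reed × 1.826 = 14930.61768 wool
14930.61768 wool × 0.5997 = 8953.891422696 chicken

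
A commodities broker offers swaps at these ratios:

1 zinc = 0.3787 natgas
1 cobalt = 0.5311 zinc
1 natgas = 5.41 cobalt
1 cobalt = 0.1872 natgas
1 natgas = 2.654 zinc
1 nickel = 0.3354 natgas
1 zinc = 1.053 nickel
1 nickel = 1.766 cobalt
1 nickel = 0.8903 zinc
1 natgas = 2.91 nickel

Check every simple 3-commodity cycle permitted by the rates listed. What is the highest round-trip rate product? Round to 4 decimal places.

1.0881

cobalt→zinc→natgas→cobalt: 0.5311 × 0.3787 × 5.41 = 1.08810
cobalt→zinc→nickel→cobalt: 0.5311 × 1.053 × 1.766 = 0.98763
zinc→natgas→nickel→zinc: 0.3787 × 2.91 × 0.8903 = 0.98113
cobalt→natgas→nickel→cobalt: 0.1872 × 2.91 × 1.766 = 0.96203
zinc→nickel→natgas→zinc: 1.053 × 0.3354 × 2.654 = 0.93733
Maximum is cobalt→zinc→natgas→cobalt at 1.0881; arbitrage exists.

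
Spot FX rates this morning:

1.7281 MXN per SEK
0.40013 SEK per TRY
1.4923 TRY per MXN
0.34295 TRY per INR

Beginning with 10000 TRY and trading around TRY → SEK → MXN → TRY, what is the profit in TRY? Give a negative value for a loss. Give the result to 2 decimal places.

10000 TRY × 0.40013 = 4001.3 SEK
4001.3 SEK × 1.7281 = 6914.64653 MXN
6914.64653 MXN × 1.4923 = 10318.727016719 TRY
Net change: 10318.727016719 − 10000 = 318.727016719 TRY

318.73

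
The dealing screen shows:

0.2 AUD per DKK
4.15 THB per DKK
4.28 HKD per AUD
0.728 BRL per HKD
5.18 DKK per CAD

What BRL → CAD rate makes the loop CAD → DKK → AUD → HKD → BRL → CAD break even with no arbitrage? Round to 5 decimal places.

0.30979

Known legs of the cycle: 5.18 × 0.2 × 4.28 × 0.728 = 3.22801024
For no arbitrage the full-cycle product must be 1, so the missing rate is 1 / 3.22801024 ≈ 0.3097884.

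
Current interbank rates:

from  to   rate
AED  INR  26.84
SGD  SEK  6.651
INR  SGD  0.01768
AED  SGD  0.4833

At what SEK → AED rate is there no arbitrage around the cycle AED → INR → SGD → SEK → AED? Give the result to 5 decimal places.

Known legs of the cycle: 26.84 × 0.01768 × 6.651 = 3.1561070112
For no arbitrage the full-cycle product must be 1, so the missing rate is 1 / 3.1561070112 ≈ 0.3168460.

0.31685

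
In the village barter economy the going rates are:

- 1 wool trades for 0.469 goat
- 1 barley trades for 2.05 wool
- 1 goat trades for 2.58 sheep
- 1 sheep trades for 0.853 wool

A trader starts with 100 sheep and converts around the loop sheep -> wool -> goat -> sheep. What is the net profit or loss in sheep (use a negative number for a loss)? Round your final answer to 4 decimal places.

3.2147

100 sheep × 0.853 = 85.3 wool
85.3 wool × 0.469 = 40.0057 goat
40.0057 goat × 2.58 = 103.214706 sheep
Net change: 103.214706 − 100 = 3.214706 sheep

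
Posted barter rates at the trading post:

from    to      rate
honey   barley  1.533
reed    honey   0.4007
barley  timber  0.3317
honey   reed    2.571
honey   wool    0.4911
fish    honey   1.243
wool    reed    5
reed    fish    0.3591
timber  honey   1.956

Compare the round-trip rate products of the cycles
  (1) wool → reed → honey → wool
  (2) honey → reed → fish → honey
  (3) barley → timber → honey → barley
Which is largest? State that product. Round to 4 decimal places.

1.1476

(1) 5 × 0.4007 × 0.4911 = 0.98392
(2) 2.571 × 0.3591 × 1.243 = 1.14759
(3) 0.3317 × 1.956 × 1.533 = 0.99462
Highest is cycle (2) at 1.1476 (>1, arbitrage).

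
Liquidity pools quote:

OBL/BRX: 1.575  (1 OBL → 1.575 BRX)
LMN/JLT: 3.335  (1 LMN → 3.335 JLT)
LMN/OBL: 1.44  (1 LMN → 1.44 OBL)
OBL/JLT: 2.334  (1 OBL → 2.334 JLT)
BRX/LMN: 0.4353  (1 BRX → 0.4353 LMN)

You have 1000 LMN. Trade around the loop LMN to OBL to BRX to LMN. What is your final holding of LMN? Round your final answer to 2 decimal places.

1000 LMN × 1.44 = 1440 OBL
1440 OBL × 1.575 = 2268 BRX
2268 BRX × 0.4353 = 987.2604 LMN

987.26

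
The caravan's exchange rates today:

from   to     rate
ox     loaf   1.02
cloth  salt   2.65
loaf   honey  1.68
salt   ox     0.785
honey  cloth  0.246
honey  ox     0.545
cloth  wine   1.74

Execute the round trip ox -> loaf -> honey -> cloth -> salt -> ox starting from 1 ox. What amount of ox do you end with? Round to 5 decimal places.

0.87692

1 ox × 1.02 = 1.02 loaf
1.02 loaf × 1.68 = 1.7136 honey
1.7136 honey × 0.246 = 0.4215456 cloth
0.4215456 cloth × 2.65 = 1.11709584 salt
1.11709584 salt × 0.785 = 0.8769202344 ox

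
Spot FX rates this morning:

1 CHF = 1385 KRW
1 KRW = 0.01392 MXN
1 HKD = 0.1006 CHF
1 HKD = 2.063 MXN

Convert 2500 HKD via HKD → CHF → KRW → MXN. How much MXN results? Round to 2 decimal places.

2500 HKD × 0.1006 = 251.5 CHF
251.5 CHF × 1385 = 348327.5 KRW
348327.5 KRW × 0.01392 = 4848.7188 MXN

4848.72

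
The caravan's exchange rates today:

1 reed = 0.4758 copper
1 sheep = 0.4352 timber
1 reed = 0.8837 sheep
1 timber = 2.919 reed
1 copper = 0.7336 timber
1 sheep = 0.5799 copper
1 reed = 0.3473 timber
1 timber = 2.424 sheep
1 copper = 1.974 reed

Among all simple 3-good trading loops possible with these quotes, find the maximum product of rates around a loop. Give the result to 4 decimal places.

1.1226

reed→sheep→timber→reed: 0.8837 × 0.4352 × 2.919 = 1.12261
copper→timber→sheep→copper: 0.7336 × 2.424 × 0.5799 = 1.03121
copper→timber→reed→copper: 0.7336 × 2.919 × 0.4758 = 1.01887
copper→reed→sheep→copper: 1.974 × 0.8837 × 0.5799 = 1.01159
Maximum is reed→sheep→timber→reed at 1.1226; arbitrage exists.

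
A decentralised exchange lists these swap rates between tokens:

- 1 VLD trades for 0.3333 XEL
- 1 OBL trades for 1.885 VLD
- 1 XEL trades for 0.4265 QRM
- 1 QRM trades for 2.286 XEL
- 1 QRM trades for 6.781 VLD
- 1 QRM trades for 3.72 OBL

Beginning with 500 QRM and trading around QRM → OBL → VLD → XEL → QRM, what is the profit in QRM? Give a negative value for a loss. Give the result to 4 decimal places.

500 QRM × 3.72 = 1860 OBL
1860 OBL × 1.885 = 3506.1 VLD
3506.1 VLD × 0.3333 = 1168.58313 XEL
1168.58313 XEL × 0.4265 = 498.400704945 QRM
Net change: 498.400704945 − 500 = -1.599295055 QRM

-1.5993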